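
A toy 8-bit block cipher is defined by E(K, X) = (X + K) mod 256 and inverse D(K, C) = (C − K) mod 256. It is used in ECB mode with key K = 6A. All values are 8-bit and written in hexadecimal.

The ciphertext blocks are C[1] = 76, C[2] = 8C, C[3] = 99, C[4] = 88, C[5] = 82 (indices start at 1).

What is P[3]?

P[3] = 2F

ECB decryption: P_i = D(K, C_i).
P[3]: D(K, 99) = 2F.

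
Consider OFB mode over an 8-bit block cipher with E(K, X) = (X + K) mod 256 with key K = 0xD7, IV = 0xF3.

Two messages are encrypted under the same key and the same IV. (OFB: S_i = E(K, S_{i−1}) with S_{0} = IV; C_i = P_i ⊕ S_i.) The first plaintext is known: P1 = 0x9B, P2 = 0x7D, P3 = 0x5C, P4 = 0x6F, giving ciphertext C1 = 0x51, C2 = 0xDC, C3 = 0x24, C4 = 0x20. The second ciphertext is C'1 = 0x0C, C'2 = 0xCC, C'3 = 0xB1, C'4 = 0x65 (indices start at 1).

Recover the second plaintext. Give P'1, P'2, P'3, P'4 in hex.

In OFB with a reused IV, both messages share the same keystream S_i, so C_i ⊕ C'_i = P_i ⊕ P'_i and thus P'_i = P_i ⊕ C_i ⊕ C'_i.
P'1: 0x9B ⊕ 0x51 ⊕ 0x0C = 0xC6.
P'2: 0x7D ⊕ 0xDC ⊕ 0xCC = 0x6D.
P'3: 0x5C ⊕ 0x24 ⊕ 0xB1 = 0xC9.
P'4: 0x6F ⊕ 0x20 ⊕ 0x65 = 0x2A.

P'1 = 0xC6, P'2 = 0x6D, P'3 = 0xC9, P'4 = 0x2A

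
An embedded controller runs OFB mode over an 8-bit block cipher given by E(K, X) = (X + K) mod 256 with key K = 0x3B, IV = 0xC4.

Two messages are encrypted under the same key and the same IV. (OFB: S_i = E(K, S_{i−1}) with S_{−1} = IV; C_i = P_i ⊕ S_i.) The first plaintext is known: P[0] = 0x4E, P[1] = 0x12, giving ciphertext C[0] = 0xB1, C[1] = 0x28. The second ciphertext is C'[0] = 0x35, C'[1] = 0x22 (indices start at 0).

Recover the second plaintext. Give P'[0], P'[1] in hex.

In OFB with a reused IV, both messages share the same keystream S_i, so C_i ⊕ C'_i = P_i ⊕ P'_i and thus P'_i = P_i ⊕ C_i ⊕ C'_i.
P'[0]: 0x4E ⊕ 0xB1 ⊕ 0x35 = 0xCA.
P'[1]: 0x12 ⊕ 0x28 ⊕ 0x22 = 0x18.

P'[0] = 0xCA, P'[1] = 0x18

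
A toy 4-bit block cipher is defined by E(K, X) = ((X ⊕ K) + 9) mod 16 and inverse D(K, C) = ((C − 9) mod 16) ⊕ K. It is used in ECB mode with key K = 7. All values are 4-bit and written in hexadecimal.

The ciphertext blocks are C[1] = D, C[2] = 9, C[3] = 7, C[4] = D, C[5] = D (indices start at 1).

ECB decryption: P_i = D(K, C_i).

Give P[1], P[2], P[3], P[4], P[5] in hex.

P[1]: D(K, D) = 3.
P[2]: D(K, 9) = 7.
P[3]: D(K, 7) = 9.
P[4]: D(K, D) = 3.
P[5]: D(K, D) = 3.

P[1] = 3, P[2] = 7, P[3] = 9, P[4] = 3, P[5] = 3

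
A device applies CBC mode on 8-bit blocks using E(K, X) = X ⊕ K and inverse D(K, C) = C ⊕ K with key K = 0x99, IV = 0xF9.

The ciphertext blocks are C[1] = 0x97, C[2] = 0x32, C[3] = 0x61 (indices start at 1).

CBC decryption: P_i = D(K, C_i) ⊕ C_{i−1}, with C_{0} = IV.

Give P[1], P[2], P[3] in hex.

P[1] = 0xF7, P[2] = 0x3C, P[3] = 0xCA

P[1]: D(K, 0x97) = 0x0E; 0x0E ⊕ 0xF9 = 0xF7.
P[2]: D(K, 0x32) = 0xAB; 0xAB ⊕ 0x97 = 0x3C.
P[3]: D(K, 0x61) = 0xF8; 0xF8 ⊕ 0x32 = 0xCA.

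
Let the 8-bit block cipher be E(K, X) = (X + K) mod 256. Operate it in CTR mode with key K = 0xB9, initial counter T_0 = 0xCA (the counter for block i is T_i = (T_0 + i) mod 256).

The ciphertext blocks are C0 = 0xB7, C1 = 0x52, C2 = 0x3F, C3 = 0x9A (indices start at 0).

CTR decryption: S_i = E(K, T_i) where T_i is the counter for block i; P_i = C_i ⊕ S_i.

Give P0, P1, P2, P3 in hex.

P0 = 0x34, P1 = 0xD6, P2 = 0xBA, P3 = 0x1C

P0: T = 0xCA, S = E(K, T) = 0x83; 0xB7 ⊕ 0x83 = 0x34.
P1: T = 0xCB, S = E(K, T) = 0x84; 0x52 ⊕ 0x84 = 0xD6.
P2: T = 0xCC, S = E(K, T) = 0x85; 0x3F ⊕ 0x85 = 0xBA.
P3: T = 0xCD, S = E(K, T) = 0x86; 0x9A ⊕ 0x86 = 0x1C.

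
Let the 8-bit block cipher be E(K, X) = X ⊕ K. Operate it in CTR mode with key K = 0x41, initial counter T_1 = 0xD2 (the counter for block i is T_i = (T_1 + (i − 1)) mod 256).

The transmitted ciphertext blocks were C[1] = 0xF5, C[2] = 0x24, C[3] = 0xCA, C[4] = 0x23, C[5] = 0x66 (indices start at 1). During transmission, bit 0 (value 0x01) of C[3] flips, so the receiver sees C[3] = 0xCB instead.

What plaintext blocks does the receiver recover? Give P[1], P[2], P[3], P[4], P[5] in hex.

CTR decryption: S_i = E(K, T_i) where T_i is the counter for block i; P_i = C_i ⊕ S_i.
Only C[3] changed, to 0xCB. In CTR, a change in C_i flips the same bit in P_i only; the keystream is unaffected. Decrypting the received ciphertext:
P[1]: T = 0xD2, S = E(K, T) = 0x93; 0xF5 ⊕ 0x93 = 0x66.
P[2]: T = 0xD3, S = E(K, T) = 0x92; 0x24 ⊕ 0x92 = 0xB6.
P[3]: T = 0xD4, S = E(K, T) = 0x95; 0xCB ⊕ 0x95 = 0x5E.
P[4]: T = 0xD5, S = E(K, T) = 0x94; 0x23 ⊕ 0x94 = 0xB7.
P[5]: T = 0xD6, S = E(K, T) = 0x97; 0x66 ⊕ 0x97 = 0xF1.
Blocks that differ from the original plaintext: P[3].

P[1] = 0x66, P[2] = 0xB6, P[3] = 0x5E, P[4] = 0xB7, P[5] = 0xF1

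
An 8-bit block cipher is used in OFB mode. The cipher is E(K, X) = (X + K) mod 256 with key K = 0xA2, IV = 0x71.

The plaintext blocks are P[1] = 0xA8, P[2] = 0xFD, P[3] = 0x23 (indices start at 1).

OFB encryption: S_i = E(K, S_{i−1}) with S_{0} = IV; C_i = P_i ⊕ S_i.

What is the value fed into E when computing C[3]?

C[1]: S = E(K, 0x71) = 0x13; 0xA8 ⊕ 0x13 = 0xBB.
C[2]: S = E(K, 0x13) = 0xB5; 0xFD ⊕ 0xB5 = 0x48.
C[3]: S = E(K, 0xB5) = 0x57; 0x23 ⊕ 0x57 = 0x74.
So the input to E for block [3] is 0xB5.

0xB5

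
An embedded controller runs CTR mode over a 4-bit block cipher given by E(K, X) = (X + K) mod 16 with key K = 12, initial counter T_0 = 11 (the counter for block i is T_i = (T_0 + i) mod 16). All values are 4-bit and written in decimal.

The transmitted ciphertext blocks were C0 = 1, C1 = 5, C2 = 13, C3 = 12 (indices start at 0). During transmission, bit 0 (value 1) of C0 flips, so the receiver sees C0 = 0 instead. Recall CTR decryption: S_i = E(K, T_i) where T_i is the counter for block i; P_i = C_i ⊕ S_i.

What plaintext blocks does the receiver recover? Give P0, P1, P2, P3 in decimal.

P0 = 7, P1 = 13, P2 = 4, P3 = 6

Only C0 changed, to 0. In CTR, a change in C_i flips the same bit in P_i only; the keystream is unaffected. Decrypting the received ciphertext:
P0: T = 11, S = E(K, T) = 7; 0 ⊕ 7 = 7.
P1: T = 12, S = E(K, T) = 8; 5 ⊕ 8 = 13.
P2: T = 13, S = E(K, T) = 9; 13 ⊕ 9 = 4.
P3: T = 14, S = E(K, T) = 10; 12 ⊕ 10 = 6.
Blocks that differ from the original plaintext: P0.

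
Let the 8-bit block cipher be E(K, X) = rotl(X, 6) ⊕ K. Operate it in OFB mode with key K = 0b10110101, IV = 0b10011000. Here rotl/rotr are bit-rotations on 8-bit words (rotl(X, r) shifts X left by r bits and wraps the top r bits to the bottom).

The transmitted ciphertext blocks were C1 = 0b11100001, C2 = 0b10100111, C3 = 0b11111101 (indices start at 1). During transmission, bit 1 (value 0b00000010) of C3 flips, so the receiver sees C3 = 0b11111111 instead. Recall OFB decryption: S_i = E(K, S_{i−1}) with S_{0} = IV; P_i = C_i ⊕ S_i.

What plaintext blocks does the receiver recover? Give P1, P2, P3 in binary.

P1 = 0b01110010, P2 = 0b11110110, P3 = 0b00011110

Only C3 changed, to 0b11111111. In OFB, a change in C_i flips the same bit in P_i only; the keystream is unaffected. Decrypting the received ciphertext:
P1: S = E(K, 0b10011000) = 0b10010011; 0b11100001 ⊕ 0b10010011 = 0b01110010.
P2: S = E(K, 0b10010011) = 0b01010001; 0b10100111 ⊕ 0b01010001 = 0b11110110.
P3: S = E(K, 0b01010001) = 0b11100001; 0b11111111 ⊕ 0b11100001 = 0b00011110.
Blocks that differ from the original plaintext: P3.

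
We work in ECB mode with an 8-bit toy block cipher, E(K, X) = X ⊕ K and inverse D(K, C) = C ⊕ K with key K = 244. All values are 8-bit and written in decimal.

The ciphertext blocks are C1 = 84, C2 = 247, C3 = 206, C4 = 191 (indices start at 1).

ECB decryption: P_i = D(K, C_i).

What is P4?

P4: D(K, 191) = 75.

P4 = 75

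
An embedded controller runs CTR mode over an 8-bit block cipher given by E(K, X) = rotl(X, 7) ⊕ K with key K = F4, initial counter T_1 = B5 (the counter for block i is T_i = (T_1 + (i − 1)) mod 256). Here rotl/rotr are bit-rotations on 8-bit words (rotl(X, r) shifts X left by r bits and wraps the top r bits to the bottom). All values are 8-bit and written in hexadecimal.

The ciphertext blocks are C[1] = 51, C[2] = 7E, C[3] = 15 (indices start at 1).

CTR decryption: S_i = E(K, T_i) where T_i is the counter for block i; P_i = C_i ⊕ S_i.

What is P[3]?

P[3] = 3A

P[3]: T = B7, S = E(K, T) = 2F; 15 ⊕ 2F = 3A.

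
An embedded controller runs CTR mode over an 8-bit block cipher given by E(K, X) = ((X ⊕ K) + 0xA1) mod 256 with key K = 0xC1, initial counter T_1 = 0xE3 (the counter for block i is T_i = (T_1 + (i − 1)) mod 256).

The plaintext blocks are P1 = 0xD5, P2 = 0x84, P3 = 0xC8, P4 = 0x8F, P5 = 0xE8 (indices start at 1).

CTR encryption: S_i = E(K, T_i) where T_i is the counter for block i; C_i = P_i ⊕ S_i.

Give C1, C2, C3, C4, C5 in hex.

C1 = 0x16, C2 = 0x42, C3 = 0x0D, C4 = 0x47, C5 = 0x2F

C1: T = 0xE3, S = E(K, T) = 0xC3; 0xD5 ⊕ 0xC3 = 0x16.
C2: T = 0xE4, S = E(K, T) = 0xC6; 0x84 ⊕ 0xC6 = 0x42.
C3: T = 0xE5, S = E(K, T) = 0xC5; 0xC8 ⊕ 0xC5 = 0x0D.
C4: T = 0xE6, S = E(K, T) = 0xC8; 0x8F ⊕ 0xC8 = 0x47.
C5: T = 0xE7, S = E(K, T) = 0xC7; 0xE8 ⊕ 0xC7 = 0x2F.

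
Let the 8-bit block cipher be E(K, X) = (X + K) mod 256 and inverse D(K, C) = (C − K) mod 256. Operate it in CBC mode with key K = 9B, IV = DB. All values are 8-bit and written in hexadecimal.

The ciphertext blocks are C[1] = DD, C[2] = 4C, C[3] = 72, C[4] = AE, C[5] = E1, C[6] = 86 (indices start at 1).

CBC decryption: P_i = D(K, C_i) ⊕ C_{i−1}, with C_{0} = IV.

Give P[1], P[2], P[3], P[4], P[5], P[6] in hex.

P[1]: D(K, DD) = 42; 42 ⊕ DB = 99.
P[2]: D(K, 4C) = B1; B1 ⊕ DD = 6C.
P[3]: D(K, 72) = D7; D7 ⊕ 4C = 9B.
P[4]: D(K, AE) = 13; 13 ⊕ 72 = 61.
P[5]: D(K, E1) = 46; 46 ⊕ AE = E8.
P[6]: D(K, 86) = EB; EB ⊕ E1 = 0A.

P[1] = 99, P[2] = 6C, P[3] = 9B, P[4] = 61, P[5] = E8, P[6] = 0A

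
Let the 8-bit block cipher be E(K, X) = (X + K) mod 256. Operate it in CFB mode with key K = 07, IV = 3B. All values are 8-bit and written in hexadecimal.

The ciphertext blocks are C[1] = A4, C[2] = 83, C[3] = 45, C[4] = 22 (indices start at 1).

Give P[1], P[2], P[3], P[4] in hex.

CFB decryption: P_i = C_i ⊕ E(K, C_{i−1}), with C_{0} = IV.
P[1]: E(K, 3B) = 42; A4 ⊕ 42 = E6.
P[2]: E(K, A4) = AB; 83 ⊕ AB = 28.
P[3]: E(K, 83) = 8A; 45 ⊕ 8A = CF.
P[4]: E(K, 45) = 4C; 22 ⊕ 4C = 6E.

P[1] = E6, P[2] = 28, P[3] = CF, P[4] = 6E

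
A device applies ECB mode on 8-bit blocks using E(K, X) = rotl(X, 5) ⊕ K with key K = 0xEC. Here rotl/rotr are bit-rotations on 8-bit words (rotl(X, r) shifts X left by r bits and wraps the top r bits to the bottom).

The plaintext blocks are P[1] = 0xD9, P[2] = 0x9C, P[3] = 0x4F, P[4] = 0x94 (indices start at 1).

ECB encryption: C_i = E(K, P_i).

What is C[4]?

C[4]: E(K, 0x94) = 0x7E.

C[4] = 0x7E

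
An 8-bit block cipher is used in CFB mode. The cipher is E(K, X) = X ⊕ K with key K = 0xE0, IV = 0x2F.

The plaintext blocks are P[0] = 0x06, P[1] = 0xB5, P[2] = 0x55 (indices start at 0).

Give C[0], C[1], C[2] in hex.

CFB encryption: C_i = P_i ⊕ E(K, C_{i−1}), with C_{−1} = IV.
C[0]: E(K, 0x2F) = 0xCF; 0x06 ⊕ 0xCF = 0xC9.
C[1]: E(K, 0xC9) = 0x29; 0xB5 ⊕ 0x29 = 0x9C.
C[2]: E(K, 0x9C) = 0x7C; 0x55 ⊕ 0x7C = 0x29.

C[0] = 0xC9, C[1] = 0x9C, C[2] = 0x29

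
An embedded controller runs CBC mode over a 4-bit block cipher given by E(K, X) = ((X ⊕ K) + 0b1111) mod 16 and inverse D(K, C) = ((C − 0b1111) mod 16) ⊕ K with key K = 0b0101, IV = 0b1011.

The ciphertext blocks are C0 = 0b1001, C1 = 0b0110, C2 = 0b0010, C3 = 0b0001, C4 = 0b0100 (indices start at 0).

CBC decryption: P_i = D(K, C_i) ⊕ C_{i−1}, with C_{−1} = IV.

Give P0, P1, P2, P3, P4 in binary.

P0: D(K, 0b1001) = 0b1111; 0b1111 ⊕ 0b1011 = 0b0100.
P1: D(K, 0b0110) = 0b0010; 0b0010 ⊕ 0b1001 = 0b1011.
P2: D(K, 0b0010) = 0b0110; 0b0110 ⊕ 0b0110 = 0b0000.
P3: D(K, 0b0001) = 0b0111; 0b0111 ⊕ 0b0010 = 0b0101.
P4: D(K, 0b0100) = 0b0000; 0b0000 ⊕ 0b0001 = 0b0001.

P0 = 0b0100, P1 = 0b1011, P2 = 0b0000, P3 = 0b0101, P4 = 0b0001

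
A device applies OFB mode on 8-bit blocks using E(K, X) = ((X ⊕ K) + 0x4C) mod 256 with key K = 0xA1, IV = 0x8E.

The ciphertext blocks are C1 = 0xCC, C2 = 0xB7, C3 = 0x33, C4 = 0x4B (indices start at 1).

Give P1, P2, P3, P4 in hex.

P1 = 0xB7, P2 = 0x91, P3 = 0xE0, P4 = 0xF5

OFB decryption: S_i = E(K, S_{i−1}) with S_{0} = IV; P_i = C_i ⊕ S_i.
P1: S = E(K, 0x8E) = 0x7B; 0xCC ⊕ 0x7B = 0xB7.
P2: S = E(K, 0x7B) = 0x26; 0xB7 ⊕ 0x26 = 0x91.
P3: S = E(K, 0x26) = 0xD3; 0x33 ⊕ 0xD3 = 0xE0.
P4: S = E(K, 0xD3) = 0xBE; 0x4B ⊕ 0xBE = 0xF5.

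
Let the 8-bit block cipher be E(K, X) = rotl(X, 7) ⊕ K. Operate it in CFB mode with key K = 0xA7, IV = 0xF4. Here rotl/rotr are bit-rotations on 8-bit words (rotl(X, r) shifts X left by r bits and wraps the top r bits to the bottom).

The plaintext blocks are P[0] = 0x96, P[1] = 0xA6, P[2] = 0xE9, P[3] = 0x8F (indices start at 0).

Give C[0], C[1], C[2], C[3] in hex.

C[0] = 0x4B, C[1] = 0xA4, C[2] = 0x1C, C[3] = 0x26

CFB encryption: C_i = P_i ⊕ E(K, C_{i−1}), with C_{−1} = IV.
C[0]: E(K, 0xF4) = 0xDD; 0x96 ⊕ 0xDD = 0x4B.
C[1]: E(K, 0x4B) = 0x02; 0xA6 ⊕ 0x02 = 0xA4.
C[2]: E(K, 0xA4) = 0xF5; 0xE9 ⊕ 0xF5 = 0x1C.
C[3]: E(K, 0x1C) = 0xA9; 0x8F ⊕ 0xA9 = 0x26.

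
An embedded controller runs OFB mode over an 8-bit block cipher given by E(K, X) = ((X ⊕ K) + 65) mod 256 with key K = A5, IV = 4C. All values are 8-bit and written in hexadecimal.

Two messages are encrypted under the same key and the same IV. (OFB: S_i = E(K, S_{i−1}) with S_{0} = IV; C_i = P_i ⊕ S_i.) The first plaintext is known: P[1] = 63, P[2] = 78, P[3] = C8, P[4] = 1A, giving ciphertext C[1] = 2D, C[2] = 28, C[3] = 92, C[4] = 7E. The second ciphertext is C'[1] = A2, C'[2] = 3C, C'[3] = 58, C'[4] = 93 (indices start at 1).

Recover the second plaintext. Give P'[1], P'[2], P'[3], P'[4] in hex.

In OFB with a reused IV, both messages share the same keystream S_i, so C_i ⊕ C'_i = P_i ⊕ P'_i and thus P'_i = P_i ⊕ C_i ⊕ C'_i.
P'[1]: 63 ⊕ 2D ⊕ A2 = EC.
P'[2]: 78 ⊕ 28 ⊕ 3C = 6C.
P'[3]: C8 ⊕ 92 ⊕ 58 = 02.
P'[4]: 1A ⊕ 7E ⊕ 93 = F7.

P'[1] = EC, P'[2] = 6C, P'[3] = 02, P'[4] = F7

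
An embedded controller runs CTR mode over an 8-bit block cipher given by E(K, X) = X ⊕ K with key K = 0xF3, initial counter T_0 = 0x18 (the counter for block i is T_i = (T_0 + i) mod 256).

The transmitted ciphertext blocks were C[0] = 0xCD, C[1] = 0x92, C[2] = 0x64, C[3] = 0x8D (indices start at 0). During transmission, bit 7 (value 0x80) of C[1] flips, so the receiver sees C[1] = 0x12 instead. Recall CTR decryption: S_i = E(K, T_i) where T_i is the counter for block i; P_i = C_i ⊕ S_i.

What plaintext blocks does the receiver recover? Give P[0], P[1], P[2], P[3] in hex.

P[0] = 0x26, P[1] = 0xF8, P[2] = 0x8D, P[3] = 0x65

Only C[1] changed, to 0x12. In CTR, a change in C_i flips the same bit in P_i only; the keystream is unaffected. Decrypting the received ciphertext:
P[0]: T = 0x18, S = E(K, T) = 0xEB; 0xCD ⊕ 0xEB = 0x26.
P[1]: T = 0x19, S = E(K, T) = 0xEA; 0x12 ⊕ 0xEA = 0xF8.
P[2]: T = 0x1A, S = E(K, T) = 0xE9; 0x64 ⊕ 0xE9 = 0x8D.
P[3]: T = 0x1B, S = E(K, T) = 0xE8; 0x8D ⊕ 0xE8 = 0x65.
Blocks that differ from the original plaintext: P[1].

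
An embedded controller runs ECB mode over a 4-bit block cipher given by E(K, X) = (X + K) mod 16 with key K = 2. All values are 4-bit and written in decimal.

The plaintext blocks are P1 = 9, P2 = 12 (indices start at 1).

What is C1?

C1 = 11

ECB encryption: C_i = E(K, P_i).
C1: E(K, 9) = 11.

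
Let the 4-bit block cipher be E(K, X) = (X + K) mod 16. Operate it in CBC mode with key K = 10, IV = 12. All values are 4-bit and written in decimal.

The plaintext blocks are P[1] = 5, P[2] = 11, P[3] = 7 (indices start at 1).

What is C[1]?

CBC encryption: C_i = E(K, P_i ⊕ C_{i−1}), with C_{0} = IV.
C[1]: P[1] ⊕ 12 = 9; E(K, 9) = 3.

C[1] = 3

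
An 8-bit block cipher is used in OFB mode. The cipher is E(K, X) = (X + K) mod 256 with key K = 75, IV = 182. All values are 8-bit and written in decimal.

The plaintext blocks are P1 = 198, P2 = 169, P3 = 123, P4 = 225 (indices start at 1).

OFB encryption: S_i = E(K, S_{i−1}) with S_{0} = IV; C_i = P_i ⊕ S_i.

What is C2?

C1: S = E(K, 182) = 1; 198 ⊕ 1 = 199.
C2: S = E(K, 1) = 76; 169 ⊕ 76 = 229.

C2 = 229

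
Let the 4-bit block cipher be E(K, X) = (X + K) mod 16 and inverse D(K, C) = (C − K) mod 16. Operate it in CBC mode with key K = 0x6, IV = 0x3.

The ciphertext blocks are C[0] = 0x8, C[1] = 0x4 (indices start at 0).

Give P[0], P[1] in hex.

P[0] = 0x1, P[1] = 0x6

CBC decryption: P_i = D(K, C_i) ⊕ C_{i−1}, with C_{−1} = IV.
P[0]: D(K, 0x8) = 0x2; 0x2 ⊕ 0x3 = 0x1.
P[1]: D(K, 0x4) = 0xE; 0xE ⊕ 0x8 = 0x6.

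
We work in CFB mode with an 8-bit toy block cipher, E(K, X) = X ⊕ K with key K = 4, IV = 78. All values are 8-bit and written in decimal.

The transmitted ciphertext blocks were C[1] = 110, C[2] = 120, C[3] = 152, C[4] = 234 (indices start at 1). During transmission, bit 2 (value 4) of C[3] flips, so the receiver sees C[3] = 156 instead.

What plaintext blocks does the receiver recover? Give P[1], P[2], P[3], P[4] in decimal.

P[1] = 36, P[2] = 18, P[3] = 224, P[4] = 114

CFB decryption: P_i = C_i ⊕ E(K, C_{i−1}), with C_{0} = IV.
Only C[3] changed, to 156. In CFB, a change in C_i flips the same bit in P_i and garbles P_{i+1}. Decrypting the received ciphertext:
P[1]: E(K, 78) = 74; 110 ⊕ 74 = 36.
P[2]: E(K, 110) = 106; 120 ⊕ 106 = 18.
P[3]: E(K, 120) = 124; 156 ⊕ 124 = 224.
P[4]: E(K, 156) = 152; 234 ⊕ 152 = 114.
Blocks that differ from the original plaintext: P[3], P[4].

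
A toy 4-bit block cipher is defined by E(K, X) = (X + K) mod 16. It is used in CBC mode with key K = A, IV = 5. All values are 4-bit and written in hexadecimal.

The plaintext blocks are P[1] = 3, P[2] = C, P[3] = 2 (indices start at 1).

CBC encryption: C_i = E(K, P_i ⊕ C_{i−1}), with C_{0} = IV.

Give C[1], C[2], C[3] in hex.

C[1] = 0, C[2] = 6, C[3] = E

C[1]: P[1] ⊕ 5 = 6; E(K, 6) = 0.
C[2]: P[2] ⊕ 0 = C; E(K, C) = 6.
C[3]: P[3] ⊕ 6 = 4; E(K, 4) = E.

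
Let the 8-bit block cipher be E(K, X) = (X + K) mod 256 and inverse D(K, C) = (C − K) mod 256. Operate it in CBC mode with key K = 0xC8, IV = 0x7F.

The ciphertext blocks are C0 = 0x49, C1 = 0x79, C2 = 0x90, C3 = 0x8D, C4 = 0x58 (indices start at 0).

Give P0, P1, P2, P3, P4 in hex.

CBC decryption: P_i = D(K, C_i) ⊕ C_{i−1}, with C_{−1} = IV.
P0: D(K, 0x49) = 0x81; 0x81 ⊕ 0x7F = 0xFE.
P1: D(K, 0x79) = 0xB1; 0xB1 ⊕ 0x49 = 0xF8.
P2: D(K, 0x90) = 0xC8; 0xC8 ⊕ 0x79 = 0xB1.
P3: D(K, 0x8D) = 0xC5; 0xC5 ⊕ 0x90 = 0x55.
P4: D(K, 0x58) = 0x90; 0x90 ⊕ 0x8D = 0x1D.

P0 = 0xFE, P1 = 0xF8, P2 = 0xB1, P3 = 0x55, P4 = 0x1D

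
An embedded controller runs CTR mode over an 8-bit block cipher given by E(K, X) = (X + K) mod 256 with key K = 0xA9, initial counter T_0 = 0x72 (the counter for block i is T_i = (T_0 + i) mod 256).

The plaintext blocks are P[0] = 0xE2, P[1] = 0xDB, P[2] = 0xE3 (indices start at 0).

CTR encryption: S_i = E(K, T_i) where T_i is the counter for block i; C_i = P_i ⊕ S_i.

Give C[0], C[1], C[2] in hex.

C[0]: T = 0x72, S = E(K, T) = 0x1B; 0xE2 ⊕ 0x1B = 0xF9.
C[1]: T = 0x73, S = E(K, T) = 0x1C; 0xDB ⊕ 0x1C = 0xC7.
C[2]: T = 0x74, S = E(K, T) = 0x1D; 0xE3 ⊕ 0x1D = 0xFE.

C[0] = 0xF9, C[1] = 0xC7, C[2] = 0xFE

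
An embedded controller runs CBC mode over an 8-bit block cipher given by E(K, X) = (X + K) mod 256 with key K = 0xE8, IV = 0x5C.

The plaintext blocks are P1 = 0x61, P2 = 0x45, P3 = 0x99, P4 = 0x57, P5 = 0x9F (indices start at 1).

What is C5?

CBC encryption: C_i = E(K, P_i ⊕ C_{i−1}), with C_{0} = IV.
C1: P1 ⊕ 0x5C = 0x3D; E(K, 0x3D) = 0x25.
C2: P2 ⊕ 0x25 = 0x60; E(K, 0x60) = 0x48.
C3: P3 ⊕ 0x48 = 0xD1; E(K, 0xD1) = 0xB9.
C4: P4 ⊕ 0xB9 = 0xEE; E(K, 0xEE) = 0xD6.
C5: P5 ⊕ 0xD6 = 0x49; E(K, 0x49) = 0x31.

C5 = 0x31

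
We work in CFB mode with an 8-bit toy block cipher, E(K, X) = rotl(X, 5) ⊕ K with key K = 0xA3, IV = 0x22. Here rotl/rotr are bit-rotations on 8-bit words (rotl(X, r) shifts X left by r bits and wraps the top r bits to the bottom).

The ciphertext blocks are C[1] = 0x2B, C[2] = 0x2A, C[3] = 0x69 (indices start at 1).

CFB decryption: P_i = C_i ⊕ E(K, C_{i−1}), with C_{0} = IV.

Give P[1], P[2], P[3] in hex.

P[1] = 0xCC, P[2] = 0xEC, P[3] = 0x8F

P[1]: E(K, 0x22) = 0xE7; 0x2B ⊕ 0xE7 = 0xCC.
P[2]: E(K, 0x2B) = 0xC6; 0x2A ⊕ 0xC6 = 0xEC.
P[3]: E(K, 0x2A) = 0xE6; 0x69 ⊕ 0xE6 = 0x8F.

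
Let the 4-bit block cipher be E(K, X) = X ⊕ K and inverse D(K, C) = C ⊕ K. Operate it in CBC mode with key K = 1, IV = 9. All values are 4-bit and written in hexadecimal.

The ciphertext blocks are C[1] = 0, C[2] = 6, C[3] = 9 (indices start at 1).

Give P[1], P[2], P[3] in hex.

CBC decryption: P_i = D(K, C_i) ⊕ C_{i−1}, with C_{0} = IV.
P[1]: D(K, 0) = 1; 1 ⊕ 9 = 8.
P[2]: D(K, 6) = 7; 7 ⊕ 0 = 7.
P[3]: D(K, 9) = 8; 8 ⊕ 6 = E.

P[1] = 8, P[2] = 7, P[3] = E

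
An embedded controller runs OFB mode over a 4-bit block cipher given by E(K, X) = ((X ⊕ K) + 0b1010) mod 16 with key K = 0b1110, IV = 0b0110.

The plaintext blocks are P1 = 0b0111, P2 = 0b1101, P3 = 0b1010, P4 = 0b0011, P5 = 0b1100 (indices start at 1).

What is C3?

OFB encryption: S_i = E(K, S_{i−1}) with S_{0} = IV; C_i = P_i ⊕ S_i.
C1: S = E(K, 0b0110) = 0b0010; 0b0111 ⊕ 0b0010 = 0b0101.
C2: S = E(K, 0b0010) = 0b0110; 0b1101 ⊕ 0b0110 = 0b1011.
C3: S = E(K, 0b0110) = 0b0010; 0b1010 ⊕ 0b0010 = 0b1000.

C3 = 0b1000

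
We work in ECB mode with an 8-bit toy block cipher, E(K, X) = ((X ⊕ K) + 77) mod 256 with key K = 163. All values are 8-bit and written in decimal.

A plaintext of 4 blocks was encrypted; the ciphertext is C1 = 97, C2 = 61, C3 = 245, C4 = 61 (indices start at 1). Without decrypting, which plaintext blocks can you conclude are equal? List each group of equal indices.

P2 = P4

ECB encrypts each block independently with the same key, so equal ciphertext blocks imply equal plaintext blocks.
C2 = C4 = 61, so P2 = P4.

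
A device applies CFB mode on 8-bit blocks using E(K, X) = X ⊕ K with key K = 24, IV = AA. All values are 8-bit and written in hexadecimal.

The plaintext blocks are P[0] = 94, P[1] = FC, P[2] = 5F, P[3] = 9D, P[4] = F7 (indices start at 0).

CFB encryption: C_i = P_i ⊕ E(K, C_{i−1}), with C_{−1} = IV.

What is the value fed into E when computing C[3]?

C[0]: E(K, AA) = 8E; 94 ⊕ 8E = 1A.
C[1]: E(K, 1A) = 3E; FC ⊕ 3E = C2.
C[2]: E(K, C2) = E6; 5F ⊕ E6 = B9.
C[3]: E(K, B9) = 9D; 9D ⊕ 9D = 00.
So the input to E for block [3] is B9.

B9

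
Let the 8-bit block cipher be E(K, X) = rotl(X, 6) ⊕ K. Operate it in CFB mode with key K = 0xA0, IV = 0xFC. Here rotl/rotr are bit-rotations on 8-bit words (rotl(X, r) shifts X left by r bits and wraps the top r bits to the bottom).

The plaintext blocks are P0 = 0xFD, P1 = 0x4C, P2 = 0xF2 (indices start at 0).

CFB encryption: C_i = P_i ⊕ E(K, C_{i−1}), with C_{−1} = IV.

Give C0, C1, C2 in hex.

C0: E(K, 0xFC) = 0x9F; 0xFD ⊕ 0x9F = 0x62.
C1: E(K, 0x62) = 0x38; 0x4C ⊕ 0x38 = 0x74.
C2: E(K, 0x74) = 0xBD; 0xF2 ⊕ 0xBD = 0x4F.

C0 = 0x62, C1 = 0x74, C2 = 0x4F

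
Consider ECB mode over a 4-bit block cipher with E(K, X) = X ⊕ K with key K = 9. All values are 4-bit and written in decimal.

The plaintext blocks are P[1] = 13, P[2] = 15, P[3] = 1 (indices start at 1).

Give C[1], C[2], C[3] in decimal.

ECB encryption: C_i = E(K, P_i).
C[1]: E(K, 13) = 4.
C[2]: E(K, 15) = 6.
C[3]: E(K, 1) = 8.

C[1] = 4, C[2] = 6, C[3] = 8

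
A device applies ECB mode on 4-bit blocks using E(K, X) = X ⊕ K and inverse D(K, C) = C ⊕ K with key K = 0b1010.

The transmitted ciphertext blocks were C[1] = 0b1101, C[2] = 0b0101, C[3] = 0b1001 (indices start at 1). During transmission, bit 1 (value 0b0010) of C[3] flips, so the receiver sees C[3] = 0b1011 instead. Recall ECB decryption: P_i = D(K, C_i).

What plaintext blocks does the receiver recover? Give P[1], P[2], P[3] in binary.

Only C[3] changed, to 0b1011. In ECB, a change in C_i affects only P_i. Decrypting the received ciphertext:
P[1]: D(K, 0b1101) = 0b0111.
P[2]: D(K, 0b0101) = 0b1111.
P[3]: D(K, 0b1011) = 0b0001.
Blocks that differ from the original plaintext: P[3].

P[1] = 0b0111, P[2] = 0b1111, P[3] = 0b0001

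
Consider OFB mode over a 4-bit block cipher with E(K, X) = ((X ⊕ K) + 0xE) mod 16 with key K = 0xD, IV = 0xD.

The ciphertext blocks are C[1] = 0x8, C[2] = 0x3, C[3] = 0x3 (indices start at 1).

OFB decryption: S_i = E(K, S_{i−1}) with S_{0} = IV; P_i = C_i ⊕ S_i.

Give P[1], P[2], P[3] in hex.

P[1]: S = E(K, 0xD) = 0xE; 0x8 ⊕ 0xE = 0x6.
P[2]: S = E(K, 0xE) = 0x1; 0x3 ⊕ 0x1 = 0x2.
P[3]: S = E(K, 0x1) = 0xA; 0x3 ⊕ 0xA = 0x9.

P[1] = 0x6, P[2] = 0x2, P[3] = 0x9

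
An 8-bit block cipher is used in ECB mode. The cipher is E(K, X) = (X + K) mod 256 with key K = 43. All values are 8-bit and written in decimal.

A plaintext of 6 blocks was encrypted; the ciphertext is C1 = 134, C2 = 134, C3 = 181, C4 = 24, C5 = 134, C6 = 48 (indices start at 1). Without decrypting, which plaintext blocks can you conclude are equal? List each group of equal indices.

P1 = P2 = P5

ECB encrypts each block independently with the same key, so equal ciphertext blocks imply equal plaintext blocks.
C1 = C2 = C5 = 134, so P1 = P2 = P5.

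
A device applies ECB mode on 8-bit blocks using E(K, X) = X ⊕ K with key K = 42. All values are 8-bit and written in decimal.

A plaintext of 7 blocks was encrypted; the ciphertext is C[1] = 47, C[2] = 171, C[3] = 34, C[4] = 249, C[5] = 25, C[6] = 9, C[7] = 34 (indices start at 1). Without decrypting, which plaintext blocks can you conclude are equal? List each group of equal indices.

P[3] = P[7]

ECB encrypts each block independently with the same key, so equal ciphertext blocks imply equal plaintext blocks.
C[3] = C[7] = 34, so P[3] = P[7].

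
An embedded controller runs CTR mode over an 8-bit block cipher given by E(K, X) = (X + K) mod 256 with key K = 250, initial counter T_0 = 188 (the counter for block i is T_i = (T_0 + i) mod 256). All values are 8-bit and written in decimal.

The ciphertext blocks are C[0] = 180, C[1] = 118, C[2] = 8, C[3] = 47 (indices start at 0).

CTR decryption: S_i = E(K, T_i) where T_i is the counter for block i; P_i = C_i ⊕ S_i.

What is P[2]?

P[2] = 176

P[2]: T = 190, S = E(K, T) = 184; 8 ⊕ 184 = 176.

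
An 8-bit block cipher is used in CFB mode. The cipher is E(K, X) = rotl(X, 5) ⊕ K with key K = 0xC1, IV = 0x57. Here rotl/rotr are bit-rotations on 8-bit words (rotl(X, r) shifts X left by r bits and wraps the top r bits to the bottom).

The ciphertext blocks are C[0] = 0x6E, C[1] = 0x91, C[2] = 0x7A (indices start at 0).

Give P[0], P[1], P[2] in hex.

P[0] = 0x45, P[1] = 0x9D, P[2] = 0x89

CFB decryption: P_i = C_i ⊕ E(K, C_{i−1}), with C_{−1} = IV.
P[0]: E(K, 0x57) = 0x2B; 0x6E ⊕ 0x2B = 0x45.
P[1]: E(K, 0x6E) = 0x0C; 0x91 ⊕ 0x0C = 0x9D.
P[2]: E(K, 0x91) = 0xF3; 0x7A ⊕ 0xF3 = 0x89.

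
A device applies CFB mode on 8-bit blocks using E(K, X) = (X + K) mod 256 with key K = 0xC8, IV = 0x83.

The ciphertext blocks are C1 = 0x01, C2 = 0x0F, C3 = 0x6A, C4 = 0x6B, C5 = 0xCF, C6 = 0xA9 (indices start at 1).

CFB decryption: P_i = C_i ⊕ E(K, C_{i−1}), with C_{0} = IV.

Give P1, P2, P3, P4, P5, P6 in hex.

P1 = 0x4A, P2 = 0xC6, P3 = 0xBD, P4 = 0x59, P5 = 0xFC, P6 = 0x3E

P1: E(K, 0x83) = 0x4B; 0x01 ⊕ 0x4B = 0x4A.
P2: E(K, 0x01) = 0xC9; 0x0F ⊕ 0xC9 = 0xC6.
P3: E(K, 0x0F) = 0xD7; 0x6A ⊕ 0xD7 = 0xBD.
P4: E(K, 0x6A) = 0x32; 0x6B ⊕ 0x32 = 0x59.
P5: E(K, 0x6B) = 0x33; 0xCF ⊕ 0x33 = 0xFC.
P6: E(K, 0xCF) = 0x97; 0xA9 ⊕ 0x97 = 0x3E.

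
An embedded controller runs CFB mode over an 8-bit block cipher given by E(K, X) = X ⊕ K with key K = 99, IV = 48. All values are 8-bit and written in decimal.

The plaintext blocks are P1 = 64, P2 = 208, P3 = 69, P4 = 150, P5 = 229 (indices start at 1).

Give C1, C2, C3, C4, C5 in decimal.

CFB encryption: C_i = P_i ⊕ E(K, C_{i−1}), with C_{0} = IV.
C1: E(K, 48) = 83; 64 ⊕ 83 = 19.
C2: E(K, 19) = 112; 208 ⊕ 112 = 160.
C3: E(K, 160) = 195; 69 ⊕ 195 = 134.
C4: E(K, 134) = 229; 150 ⊕ 229 = 115.
C5: E(K, 115) = 16; 229 ⊕ 16 = 245.

C1 = 19, C2 = 160, C3 = 134, C4 = 115, C5 = 245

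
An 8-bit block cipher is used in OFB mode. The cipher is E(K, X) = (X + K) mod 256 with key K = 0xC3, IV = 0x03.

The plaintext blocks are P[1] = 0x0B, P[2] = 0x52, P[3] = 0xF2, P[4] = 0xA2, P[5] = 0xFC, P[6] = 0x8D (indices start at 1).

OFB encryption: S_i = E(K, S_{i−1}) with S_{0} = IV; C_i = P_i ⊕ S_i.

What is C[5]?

C[5] = 0x2E

C[1]: S = E(K, 0x03) = 0xC6; 0x0B ⊕ 0xC6 = 0xCD.
C[2]: S = E(K, 0xC6) = 0x89; 0x52 ⊕ 0x89 = 0xDB.
C[3]: S = E(K, 0x89) = 0x4C; 0xF2 ⊕ 0x4C = 0xBE.
C[4]: S = E(K, 0x4C) = 0x0F; 0xA2 ⊕ 0x0F = 0xAD.
C[5]: S = E(K, 0x0F) = 0xD2; 0xFC ⊕ 0xD2 = 0x2E.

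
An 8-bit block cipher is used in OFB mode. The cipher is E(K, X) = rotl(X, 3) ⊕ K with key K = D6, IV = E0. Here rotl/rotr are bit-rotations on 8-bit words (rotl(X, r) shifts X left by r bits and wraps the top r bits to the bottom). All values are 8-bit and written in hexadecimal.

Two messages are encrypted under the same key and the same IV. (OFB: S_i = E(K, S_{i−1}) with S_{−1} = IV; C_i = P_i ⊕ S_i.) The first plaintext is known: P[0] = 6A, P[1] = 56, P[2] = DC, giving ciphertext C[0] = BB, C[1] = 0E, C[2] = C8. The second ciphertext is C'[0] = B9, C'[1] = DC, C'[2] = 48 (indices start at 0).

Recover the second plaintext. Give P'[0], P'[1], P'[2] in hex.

In OFB with a reused IV, both messages share the same keystream S_i, so C_i ⊕ C'_i = P_i ⊕ P'_i and thus P'_i = P_i ⊕ C_i ⊕ C'_i.
P'[0]: 6A ⊕ BB ⊕ B9 = 68.
P'[1]: 56 ⊕ 0E ⊕ DC = 84.
P'[2]: DC ⊕ C8 ⊕ 48 = 5C.

P'[0] = 68, P'[1] = 84, P'[2] = 5C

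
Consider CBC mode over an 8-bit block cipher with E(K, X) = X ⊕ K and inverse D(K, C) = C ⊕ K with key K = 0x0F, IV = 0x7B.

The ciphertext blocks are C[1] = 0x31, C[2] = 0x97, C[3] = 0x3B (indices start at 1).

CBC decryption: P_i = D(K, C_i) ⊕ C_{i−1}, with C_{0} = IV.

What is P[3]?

P[3] = 0xA3

P[3]: D(K, 0x3B) = 0x34; 0x34 ⊕ 0x97 = 0xA3.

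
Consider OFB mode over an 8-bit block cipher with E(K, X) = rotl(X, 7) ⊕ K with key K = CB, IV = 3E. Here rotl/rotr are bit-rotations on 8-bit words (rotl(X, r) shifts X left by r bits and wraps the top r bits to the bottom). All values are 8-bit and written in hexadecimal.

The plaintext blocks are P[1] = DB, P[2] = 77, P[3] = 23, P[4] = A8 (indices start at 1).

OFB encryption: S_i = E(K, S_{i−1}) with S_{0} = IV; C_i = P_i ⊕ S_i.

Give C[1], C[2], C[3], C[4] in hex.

C[1] = 0F, C[2] = D6, C[3] = 38, C[4] = EE

C[1]: S = E(K, 3E) = D4; DB ⊕ D4 = 0F.
C[2]: S = E(K, D4) = A1; 77 ⊕ A1 = D6.
C[3]: S = E(K, A1) = 1B; 23 ⊕ 1B = 38.
C[4]: S = E(K, 1B) = 46; A8 ⊕ 46 = EE.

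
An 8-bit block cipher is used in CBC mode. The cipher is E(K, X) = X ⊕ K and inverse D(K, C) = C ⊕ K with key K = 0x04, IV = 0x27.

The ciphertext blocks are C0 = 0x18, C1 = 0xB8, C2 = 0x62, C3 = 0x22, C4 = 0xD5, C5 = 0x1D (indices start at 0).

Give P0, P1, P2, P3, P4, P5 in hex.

P0 = 0x3B, P1 = 0xA4, P2 = 0xDE, P3 = 0x44, P4 = 0xF3, P5 = 0xCC

CBC decryption: P_i = D(K, C_i) ⊕ C_{i−1}, with C_{−1} = IV.
P0: D(K, 0x18) = 0x1C; 0x1C ⊕ 0x27 = 0x3B.
P1: D(K, 0xB8) = 0xBC; 0xBC ⊕ 0x18 = 0xA4.
P2: D(K, 0x62) = 0x66; 0x66 ⊕ 0xB8 = 0xDE.
P3: D(K, 0x22) = 0x26; 0x26 ⊕ 0x62 = 0x44.
P4: D(K, 0xD5) = 0xD1; 0xD1 ⊕ 0x22 = 0xF3.
P5: D(K, 0x1D) = 0x19; 0x19 ⊕ 0xD5 = 0xCC.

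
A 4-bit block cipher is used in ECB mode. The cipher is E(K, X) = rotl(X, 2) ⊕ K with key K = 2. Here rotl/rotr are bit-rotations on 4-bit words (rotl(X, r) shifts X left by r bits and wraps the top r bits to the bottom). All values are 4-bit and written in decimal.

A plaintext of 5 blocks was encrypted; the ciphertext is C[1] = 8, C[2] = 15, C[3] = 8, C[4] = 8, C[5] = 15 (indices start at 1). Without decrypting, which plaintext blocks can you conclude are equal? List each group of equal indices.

P[1] = P[3] = P[4]; P[2] = P[5]

ECB encrypts each block independently with the same key, so equal ciphertext blocks imply equal plaintext blocks.
C[1] = C[3] = C[4] = 8, so P[1] = P[3] = P[4].
C[2] = C[5] = 15, so P[2] = P[5].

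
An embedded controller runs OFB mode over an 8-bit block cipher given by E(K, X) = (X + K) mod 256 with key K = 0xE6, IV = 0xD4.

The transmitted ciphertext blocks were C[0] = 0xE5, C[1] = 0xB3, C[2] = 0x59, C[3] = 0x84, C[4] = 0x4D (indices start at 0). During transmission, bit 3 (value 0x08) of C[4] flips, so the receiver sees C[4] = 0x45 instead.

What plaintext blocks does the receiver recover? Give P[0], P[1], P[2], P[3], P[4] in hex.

P[0] = 0x5F, P[1] = 0x13, P[2] = 0xDF, P[3] = 0xE8, P[4] = 0x17

OFB decryption: S_i = E(K, S_{i−1}) with S_{−1} = IV; P_i = C_i ⊕ S_i.
Only C[4] changed, to 0x45. In OFB, a change in C_i flips the same bit in P_i only; the keystream is unaffected. Decrypting the received ciphertext:
P[0]: S = E(K, 0xD4) = 0xBA; 0xE5 ⊕ 0xBA = 0x5F.
P[1]: S = E(K, 0xBA) = 0xA0; 0xB3 ⊕ 0xA0 = 0x13.
P[2]: S = E(K, 0xA0) = 0x86; 0x59 ⊕ 0x86 = 0xDF.
P[3]: S = E(K, 0x86) = 0x6C; 0x84 ⊕ 0x6C = 0xE8.
P[4]: S = E(K, 0x6C) = 0x52; 0x45 ⊕ 0x52 = 0x17.
Blocks that differ from the original plaintext: P[4].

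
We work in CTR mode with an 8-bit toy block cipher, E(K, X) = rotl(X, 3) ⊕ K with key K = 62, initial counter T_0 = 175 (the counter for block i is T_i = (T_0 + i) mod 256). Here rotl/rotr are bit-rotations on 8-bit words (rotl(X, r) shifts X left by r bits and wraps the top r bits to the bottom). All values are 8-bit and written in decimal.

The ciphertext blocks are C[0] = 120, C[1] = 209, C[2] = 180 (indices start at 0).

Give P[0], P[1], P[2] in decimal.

P[0] = 59, P[1] = 106, P[2] = 7

CTR decryption: S_i = E(K, T_i) where T_i is the counter for block i; P_i = C_i ⊕ S_i.
P[0]: T = 175, S = E(K, T) = 67; 120 ⊕ 67 = 59.
P[1]: T = 176, S = E(K, T) = 187; 209 ⊕ 187 = 106.
P[2]: T = 177, S = E(K, T) = 179; 180 ⊕ 179 = 7.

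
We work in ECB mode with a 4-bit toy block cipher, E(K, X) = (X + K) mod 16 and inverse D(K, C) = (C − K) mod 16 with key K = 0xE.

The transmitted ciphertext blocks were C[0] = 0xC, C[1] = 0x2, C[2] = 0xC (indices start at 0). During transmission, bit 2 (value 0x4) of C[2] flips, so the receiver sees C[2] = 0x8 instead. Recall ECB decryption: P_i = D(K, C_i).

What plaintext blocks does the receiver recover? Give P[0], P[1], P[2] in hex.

P[0] = 0xE, P[1] = 0x4, P[2] = 0xA

Only C[2] changed, to 0x8. In ECB, a change in C_i affects only P_i. Decrypting the received ciphertext:
P[0]: D(K, 0xC) = 0xE.
P[1]: D(K, 0x2) = 0x4.
P[2]: D(K, 0x8) = 0xA.
Blocks that differ from the original plaintext: P[2].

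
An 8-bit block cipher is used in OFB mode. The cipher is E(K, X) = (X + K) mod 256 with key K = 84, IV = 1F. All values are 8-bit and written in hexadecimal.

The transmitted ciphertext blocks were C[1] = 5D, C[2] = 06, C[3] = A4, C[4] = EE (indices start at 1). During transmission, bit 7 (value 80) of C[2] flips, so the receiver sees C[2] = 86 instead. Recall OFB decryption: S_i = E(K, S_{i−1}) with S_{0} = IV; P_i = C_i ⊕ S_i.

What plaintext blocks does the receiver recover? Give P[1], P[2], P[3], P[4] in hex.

Only C[2] changed, to 86. In OFB, a change in C_i flips the same bit in P_i only; the keystream is unaffected. Decrypting the received ciphertext:
P[1]: S = E(K, 1F) = A3; 5D ⊕ A3 = FE.
P[2]: S = E(K, A3) = 27; 86 ⊕ 27 = A1.
P[3]: S = E(K, 27) = AB; A4 ⊕ AB = 0F.
P[4]: S = E(K, AB) = 2F; EE ⊕ 2F = C1.
Blocks that differ from the original plaintext: P[2].

P[1] = FE, P[2] = A1, P[3] = 0F, P[4] = C1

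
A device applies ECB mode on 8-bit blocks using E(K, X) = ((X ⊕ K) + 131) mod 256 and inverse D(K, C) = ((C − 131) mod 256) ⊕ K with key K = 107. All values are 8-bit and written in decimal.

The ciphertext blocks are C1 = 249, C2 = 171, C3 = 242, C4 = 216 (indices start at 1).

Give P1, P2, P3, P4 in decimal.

P1 = 29, P2 = 67, P3 = 4, P4 = 62

ECB decryption: P_i = D(K, C_i).
P1: D(K, 249) = 29.
P2: D(K, 171) = 67.
P3: D(K, 242) = 4.
P4: D(K, 216) = 62.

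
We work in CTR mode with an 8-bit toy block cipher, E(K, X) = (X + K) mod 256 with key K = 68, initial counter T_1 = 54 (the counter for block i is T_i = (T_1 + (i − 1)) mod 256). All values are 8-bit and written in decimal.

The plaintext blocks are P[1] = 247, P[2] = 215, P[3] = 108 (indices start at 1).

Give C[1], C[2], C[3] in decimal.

CTR encryption: S_i = E(K, T_i) where T_i is the counter for block i; C_i = P_i ⊕ S_i.
C[1]: T = 54, S = E(K, T) = 122; 247 ⊕ 122 = 141.
C[2]: T = 55, S = E(K, T) = 123; 215 ⊕ 123 = 172.
C[3]: T = 56, S = E(K, T) = 124; 108 ⊕ 124 = 16.

C[1] = 141, C[2] = 172, C[3] = 16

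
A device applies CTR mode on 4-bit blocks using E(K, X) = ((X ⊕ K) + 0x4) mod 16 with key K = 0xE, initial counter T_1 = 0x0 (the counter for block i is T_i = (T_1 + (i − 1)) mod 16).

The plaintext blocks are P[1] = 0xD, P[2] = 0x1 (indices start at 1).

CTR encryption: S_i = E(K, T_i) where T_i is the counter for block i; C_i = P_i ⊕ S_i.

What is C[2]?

C[1]: T = 0x0, S = E(K, T) = 0x2; 0xD ⊕ 0x2 = 0xF.
C[2]: T = 0x1, S = E(K, T) = 0x3; 0x1 ⊕ 0x3 = 0x2.

C[2] = 0x2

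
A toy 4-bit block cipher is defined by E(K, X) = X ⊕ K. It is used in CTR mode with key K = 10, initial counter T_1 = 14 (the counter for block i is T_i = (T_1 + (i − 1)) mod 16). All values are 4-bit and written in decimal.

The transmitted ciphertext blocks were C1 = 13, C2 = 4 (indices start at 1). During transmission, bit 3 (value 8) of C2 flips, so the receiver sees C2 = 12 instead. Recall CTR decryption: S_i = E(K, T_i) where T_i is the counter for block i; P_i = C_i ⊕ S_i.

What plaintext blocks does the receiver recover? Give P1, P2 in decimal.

Only C2 changed, to 12. In CTR, a change in C_i flips the same bit in P_i only; the keystream is unaffected. Decrypting the received ciphertext:
P1: T = 14, S = E(K, T) = 4; 13 ⊕ 4 = 9.
P2: T = 15, S = E(K, T) = 5; 12 ⊕ 5 = 9.
Blocks that differ from the original plaintext: P2.

P1 = 9, P2 = 9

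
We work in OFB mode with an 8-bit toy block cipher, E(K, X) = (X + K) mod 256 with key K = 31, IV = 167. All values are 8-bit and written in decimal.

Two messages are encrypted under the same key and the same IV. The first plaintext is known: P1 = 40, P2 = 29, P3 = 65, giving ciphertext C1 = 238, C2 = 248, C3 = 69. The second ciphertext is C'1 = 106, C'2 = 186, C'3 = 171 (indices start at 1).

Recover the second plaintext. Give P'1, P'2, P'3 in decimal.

In OFB with a reused IV, both messages share the same keystream S_i, so C_i ⊕ C'_i = P_i ⊕ P'_i and thus P'_i = P_i ⊕ C_i ⊕ C'_i.
P'1: 40 ⊕ 238 ⊕ 106 = 172.
P'2: 29 ⊕ 248 ⊕ 186 = 95.
P'3: 65 ⊕ 69 ⊕ 171 = 175.

P'1 = 172, P'2 = 95, P'3 = 175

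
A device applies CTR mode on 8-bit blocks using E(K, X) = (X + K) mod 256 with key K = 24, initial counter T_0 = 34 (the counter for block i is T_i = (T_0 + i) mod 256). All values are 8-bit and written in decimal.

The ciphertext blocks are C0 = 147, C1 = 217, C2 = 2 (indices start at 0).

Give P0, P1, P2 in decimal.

P0 = 169, P1 = 226, P2 = 62

CTR decryption: S_i = E(K, T_i) where T_i is the counter for block i; P_i = C_i ⊕ S_i.
P0: T = 34, S = E(K, T) = 58; 147 ⊕ 58 = 169.
P1: T = 35, S = E(K, T) = 59; 217 ⊕ 59 = 226.
P2: T = 36, S = E(K, T) = 60; 2 ⊕ 60 = 62.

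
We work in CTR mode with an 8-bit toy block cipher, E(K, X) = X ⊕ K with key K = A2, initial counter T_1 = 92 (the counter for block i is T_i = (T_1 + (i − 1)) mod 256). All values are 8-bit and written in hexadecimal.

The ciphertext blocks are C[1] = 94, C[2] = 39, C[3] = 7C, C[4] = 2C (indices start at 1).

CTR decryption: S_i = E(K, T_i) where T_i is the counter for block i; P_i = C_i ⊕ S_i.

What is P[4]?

P[4]: T = 95, S = E(K, T) = 37; 2C ⊕ 37 = 1B.

P[4] = 1B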